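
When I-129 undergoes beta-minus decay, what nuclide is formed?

Xe-129

Beta-minus decay: mass number changes by +0, atomic number by +1.
A: 129 = 129; Z: 53 + 1 = 54.
Z = 54 is xenon, so the daughter is Xe-129.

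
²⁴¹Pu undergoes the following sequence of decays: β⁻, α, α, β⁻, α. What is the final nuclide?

Th-229

Start: (A, Z) = (241, 94).
After β⁻: (241, 95).
After α: (237, 93).
After α: (233, 91).
After β⁻: (233, 92).
After α: (229, 90).
Z = 90 is thorium.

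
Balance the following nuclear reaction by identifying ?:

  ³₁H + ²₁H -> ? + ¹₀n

He-4

Conserve mass number: 3 + 2 = A + 1, so A = 4.
Conserve atomic number: 1 + 1 = Z + 0, so Z = 2.
A = 4 and Z = 2 is ⁴₂He — an alpha particle.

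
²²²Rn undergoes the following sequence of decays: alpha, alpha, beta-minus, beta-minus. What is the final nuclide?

Start: (A, Z) = (222, 86).
After α: (218, 84).
After α: (214, 82).
After β⁻: (214, 83).
After β⁻: (214, 84).
Z = 84 is polonium.

Po-214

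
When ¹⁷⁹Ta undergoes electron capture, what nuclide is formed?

Hf-179

Electron capture: mass number changes by +0, atomic number by -1.
A: 179 = 179; Z: 73 − 1 = 72.
Z = 72 is hafnium, so the daughter is ¹⁷⁹Hf.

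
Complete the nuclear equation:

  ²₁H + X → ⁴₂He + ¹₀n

Conserve mass number: 2 + A = 4 + 1, so A = 3.
Conserve atomic number: 1 + Z = 2 + 0, so Z = 1.
A = 3 and Z = 1 is ³₁H — a triton.

triton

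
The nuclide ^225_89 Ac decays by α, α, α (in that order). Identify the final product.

Bi-213

Start: (A, Z) = (225, 89).
After α: (221, 87).
After α: (217, 85).
After α: (213, 83).
Z = 83 is bismuth.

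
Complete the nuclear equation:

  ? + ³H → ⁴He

proton

Conserve mass number: A + 3 = 4, so A = 1.
Conserve atomic number: Z + 1 = 2, so Z = 1.
A = 1 and Z = 1 is ¹H — a proton.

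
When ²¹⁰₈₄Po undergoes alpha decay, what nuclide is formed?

Alpha decay: mass number changes by -4, atomic number by -2.
A: 210 − 4 = 206; Z: 84 − 2 = 82.
Z = 82 is lead, so the daughter is ²⁰⁶₈₂Pb.

Pb-206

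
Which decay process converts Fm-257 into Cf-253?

alpha decay

ΔA = 253 − 257 = -4; ΔZ = 98 − 100 = -2.
A drops by 4 and Z drops by 2 — the signature of alpha emission.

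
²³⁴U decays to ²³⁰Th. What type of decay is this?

ΔA = 230 − 234 = -4; ΔZ = 90 − 92 = -2.
A drops by 4 and Z drops by 2 — the signature of alpha emission.

alpha decay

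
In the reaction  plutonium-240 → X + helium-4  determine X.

U-236

Conserve mass number: 240 = A + 4, so A = 236.
Conserve atomic number: 94 = Z + 2, so Z = 92.
Z = 92 is uranium, so the species is uranium-236.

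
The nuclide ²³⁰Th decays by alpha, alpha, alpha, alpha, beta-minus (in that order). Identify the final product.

Bi-214

Start: (A, Z) = (230, 90).
After α: (226, 88).
After α: (222, 86).
After α: (218, 84).
After α: (214, 82).
After β⁻: (214, 83).
Z = 83 is bismuth.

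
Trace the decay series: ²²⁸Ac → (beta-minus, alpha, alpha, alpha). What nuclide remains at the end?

Po-216

Start: (A, Z) = (228, 89).
After β⁻: (228, 90).
After α: (224, 88).
After α: (220, 86).
After α: (216, 84).
Z = 84 is polonium.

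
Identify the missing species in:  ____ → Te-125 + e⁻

Sb-125

Conserve mass number: A = 125 + 0, so A = 125.
Conserve atomic number: Z = 52 − 1, so Z = 51.
Z = 51 is antimony, so the species is Sb-125.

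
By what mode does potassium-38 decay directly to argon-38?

beta-plus decay or electron capture

ΔA = 38 − 38 = 0; ΔZ = 18 − 19 = -1.
A is unchanged and Z drops by 1 — a proton has become a neutron (β⁺ emission or electron capture).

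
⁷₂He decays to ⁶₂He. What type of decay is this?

ΔA = 6 − 7 = -1; ΔZ = 2 − 2 = +0.
A drops by 1 with Z unchanged — a neutron was emitted.

neutron emission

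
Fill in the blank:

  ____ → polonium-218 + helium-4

Conserve mass number: A = 218 + 4, so A = 222.
Conserve atomic number: Z = 84 + 2, so Z = 86.
Z = 86 is radon, so the species is radon-222.

Rn-222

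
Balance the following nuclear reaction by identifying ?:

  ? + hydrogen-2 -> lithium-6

Conserve mass number: A + 2 = 6, so A = 4.
Conserve atomic number: Z + 1 = 3, so Z = 2.
A = 4 and Z = 2 is helium-4 — an alpha particle.

alpha particle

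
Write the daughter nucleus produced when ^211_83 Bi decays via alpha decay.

Alpha decay: mass number changes by -4, atomic number by -2.
A: 211 − 4 = 207; Z: 83 − 2 = 81.
Z = 81 is thallium, so the daughter is ^207_81 Tl.

Tl-207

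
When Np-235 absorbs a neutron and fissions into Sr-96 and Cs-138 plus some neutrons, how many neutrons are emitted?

Conserve mass number: 236 = 96 + 138 + k, so k = 236 − 234 = 2.
Check atomic number: 93 = 38 + 55 + 0 = 93. ✓

2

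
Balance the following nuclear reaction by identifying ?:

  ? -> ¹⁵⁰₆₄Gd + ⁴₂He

Dy-154

Conserve mass number: A = 150 + 4, so A = 154.
Conserve atomic number: Z = 64 + 2, so Z = 66.
Z = 66 is dysprosium, so the species is ¹⁵⁴₆₆Dy.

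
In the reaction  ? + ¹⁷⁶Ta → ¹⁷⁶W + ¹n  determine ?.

proton

Conserve mass number: A + 176 = 176 + 1, so A = 1.
Conserve atomic number: Z + 73 = 74 + 0, so Z = 1.
A = 1 and Z = 1 is ¹H — a proton.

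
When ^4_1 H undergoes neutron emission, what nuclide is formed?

H-3

Neutron emission: mass number changes by -1, atomic number by +0.
A: 4 − 1 = 3; Z: 1 = 1.
Z = 1 is hydrogen, so the daughter is ^3_1 H.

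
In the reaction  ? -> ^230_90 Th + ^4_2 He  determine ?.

U-234

Conserve mass number: A = 230 + 4, so A = 234.
Conserve atomic number: Z = 90 + 2, so Z = 92.
Z = 92 is uranium, so the species is ^234_92 U.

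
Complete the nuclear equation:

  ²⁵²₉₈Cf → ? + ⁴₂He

Conserve mass number: 252 = A + 4, so A = 248.
Conserve atomic number: 98 = Z + 2, so Z = 96.
Z = 96 is curium, so the species is ²⁴⁸₉₆Cm.

Cm-248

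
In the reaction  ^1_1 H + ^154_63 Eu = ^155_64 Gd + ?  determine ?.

gamma ray

Conserve mass number: 1 + 154 = 155 + A, so A = 0.
Conserve atomic number: 1 + 63 = 64 + Z, so Z = 0.
A = 0 and Z = 0 is ^0_0 γ — a gamma ray.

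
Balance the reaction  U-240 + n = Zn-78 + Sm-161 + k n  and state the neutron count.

2

Conserve mass number: 241 = 78 + 161 + k, so k = 241 − 239 = 2.
Check atomic number: 92 = 30 + 62 + 0 = 92. ✓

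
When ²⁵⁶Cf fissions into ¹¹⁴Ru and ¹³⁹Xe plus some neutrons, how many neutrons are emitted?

3

Conserve mass number: 256 = 114 + 139 + k, so k = 256 − 253 = 3.
Check atomic number: 98 = 44 + 54 + 0 = 98. ✓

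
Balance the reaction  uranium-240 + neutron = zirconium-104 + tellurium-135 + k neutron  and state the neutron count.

2

Conserve mass number: 241 = 104 + 135 + k, so k = 241 − 239 = 2.
Check atomic number: 92 = 40 + 52 + 0 = 92. ✓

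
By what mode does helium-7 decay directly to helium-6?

neutron emission

ΔA = 6 − 7 = -1; ΔZ = 2 − 2 = +0.
A drops by 1 with Z unchanged — a neutron was emitted.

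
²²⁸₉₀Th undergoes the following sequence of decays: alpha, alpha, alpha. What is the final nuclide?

Po-216

Start: (A, Z) = (228, 90).
After α: (224, 88).
After α: (220, 86).
After α: (216, 84).
Z = 84 is polonium.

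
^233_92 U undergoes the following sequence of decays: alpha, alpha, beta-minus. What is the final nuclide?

Ac-225

Start: (A, Z) = (233, 92).
After α: (229, 90).
After α: (225, 88).
After β⁻: (225, 89).
Z = 89 is actinium.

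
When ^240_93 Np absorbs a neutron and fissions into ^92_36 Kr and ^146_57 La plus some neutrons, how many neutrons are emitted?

3

Conserve mass number: 241 = 92 + 146 + k, so k = 241 − 238 = 3.
Check atomic number: 93 = 36 + 57 + 0 = 93. ✓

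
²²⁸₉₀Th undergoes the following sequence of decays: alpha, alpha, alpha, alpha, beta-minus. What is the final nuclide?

Start: (A, Z) = (228, 90).
After α: (224, 88).
After α: (220, 86).
After α: (216, 84).
After α: (212, 82).
After β⁻: (212, 83).
Z = 83 is bismuth.

Bi-212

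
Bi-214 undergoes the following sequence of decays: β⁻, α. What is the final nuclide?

Pb-210

Start: (A, Z) = (214, 83).
After β⁻: (214, 84).
After α: (210, 82).
Z = 82 is lead.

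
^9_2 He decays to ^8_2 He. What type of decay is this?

neutron emission

ΔA = 8 − 9 = -1; ΔZ = 2 − 2 = +0.
A drops by 1 with Z unchanged — a neutron was emitted.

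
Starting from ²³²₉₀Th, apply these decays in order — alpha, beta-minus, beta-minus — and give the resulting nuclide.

Start: (A, Z) = (232, 90).
After α: (228, 88).
After β⁻: (228, 89).
After β⁻: (228, 90).
Z = 90 is thorium.

Th-228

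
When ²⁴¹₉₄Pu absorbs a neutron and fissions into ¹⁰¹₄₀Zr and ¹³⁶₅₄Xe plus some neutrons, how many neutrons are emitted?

Conserve mass number: 242 = 101 + 136 + k, so k = 242 − 237 = 5.
Check atomic number: 94 = 40 + 54 + 0 = 94. ✓

5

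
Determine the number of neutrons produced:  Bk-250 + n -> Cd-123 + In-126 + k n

Conserve mass number: 251 = 123 + 126 + k, so k = 251 − 249 = 2.
Check atomic number: 97 = 48 + 49 + 0 = 97. ✓

2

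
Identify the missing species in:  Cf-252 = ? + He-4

Cm-248

Conserve mass number: 252 = A + 4, so A = 248.
Conserve atomic number: 98 = Z + 2, so Z = 96.
Z = 96 is curium, so the species is Cm-248.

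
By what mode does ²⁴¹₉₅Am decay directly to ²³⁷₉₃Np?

ΔA = 237 − 241 = -4; ΔZ = 93 − 95 = -2.
A drops by 4 and Z drops by 2 — the signature of alpha emission.

alpha decay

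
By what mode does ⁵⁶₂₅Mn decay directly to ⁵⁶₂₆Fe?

ΔA = 56 − 56 = 0; ΔZ = 26 − 25 = +1.
A is unchanged and Z rises by 1 — a neutron has become a proton (β⁻ decay).

beta-minus decay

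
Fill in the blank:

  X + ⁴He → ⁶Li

deuteron

Conserve mass number: A + 4 = 6, so A = 2.
Conserve atomic number: Z + 2 = 3, so Z = 1.
A = 2 and Z = 1 is ²H — a deuteron.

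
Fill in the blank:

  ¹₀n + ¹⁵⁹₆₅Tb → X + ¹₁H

Conserve mass number: 1 + 159 = A + 1, so A = 159.
Conserve atomic number: 0 + 65 = Z + 1, so Z = 64.
Z = 64 is gadolinium, so the species is ¹⁵⁹₆₄Gd.

Gd-159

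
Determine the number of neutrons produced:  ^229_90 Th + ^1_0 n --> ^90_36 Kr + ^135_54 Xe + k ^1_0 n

Conserve mass number: 230 = 90 + 135 + k, so k = 230 − 225 = 5.
Check atomic number: 90 = 36 + 54 + 0 = 90. ✓

5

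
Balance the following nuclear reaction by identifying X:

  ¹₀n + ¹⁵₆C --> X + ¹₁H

Conserve mass number: 1 + 15 = A + 1, so A = 15.
Conserve atomic number: 0 + 6 = Z + 1, so Z = 5.
Z = 5 is boron, so the species is ¹⁵₅B.

B-15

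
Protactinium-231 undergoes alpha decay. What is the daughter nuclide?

Alpha decay: mass number changes by -4, atomic number by -2.
A: 231 − 4 = 227; Z: 91 − 2 = 89.
Z = 89 is actinium, so the daughter is actinium-227.

Ac-227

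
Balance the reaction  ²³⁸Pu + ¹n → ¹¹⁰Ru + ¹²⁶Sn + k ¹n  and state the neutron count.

3

Conserve mass number: 239 = 110 + 126 + k, so k = 239 − 236 = 3.
Check atomic number: 94 = 44 + 50 + 0 = 94. ✓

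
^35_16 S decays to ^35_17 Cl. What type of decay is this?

ΔA = 35 − 35 = 0; ΔZ = 17 − 16 = +1.
A is unchanged and Z rises by 1 — a neutron has become a proton (β⁻ decay).

beta-minus decay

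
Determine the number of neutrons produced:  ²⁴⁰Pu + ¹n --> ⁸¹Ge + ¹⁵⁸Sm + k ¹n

Conserve mass number: 241 = 81 + 158 + k, so k = 241 − 239 = 2.
Check atomic number: 94 = 32 + 62 + 0 = 94. ✓

2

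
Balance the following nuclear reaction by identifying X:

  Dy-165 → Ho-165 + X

beta-minus particle

Conserve mass number: 165 = 165 + A, so A = 0.
Conserve atomic number: 66 = 67 + Z, so Z = -1.
A = 0 and Z = -1 is e⁻ — a beta-minus particle.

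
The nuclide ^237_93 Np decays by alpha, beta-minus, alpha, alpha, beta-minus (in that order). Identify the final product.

Ac-225

Start: (A, Z) = (237, 93).
After α: (233, 91).
After β⁻: (233, 92).
After α: (229, 90).
After α: (225, 88).
After β⁻: (225, 89).
Z = 89 is actinium.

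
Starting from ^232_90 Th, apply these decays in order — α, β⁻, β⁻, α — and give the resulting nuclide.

Start: (A, Z) = (232, 90).
After α: (228, 88).
After β⁻: (228, 89).
After β⁻: (228, 90).
After α: (224, 88).
Z = 88 is radium.

Ra-224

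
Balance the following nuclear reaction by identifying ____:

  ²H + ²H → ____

He-4

Conserve mass number: 2 + 2 = A, so A = 4.
Conserve atomic number: 1 + 1 = Z, so Z = 2.
A = 4 and Z = 2 is ⁴He — an alpha particle.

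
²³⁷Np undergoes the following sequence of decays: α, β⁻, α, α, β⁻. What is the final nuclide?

Start: (A, Z) = (237, 93).
After α: (233, 91).
After β⁻: (233, 92).
After α: (229, 90).
After α: (225, 88).
After β⁻: (225, 89).
Z = 89 is actinium.

Ac-225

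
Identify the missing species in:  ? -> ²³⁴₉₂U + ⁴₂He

Pu-238

Conserve mass number: A = 234 + 4, so A = 238.
Conserve atomic number: Z = 92 + 2, so Z = 94.
Z = 94 is plutonium, so the species is ²³⁸₉₄Pu.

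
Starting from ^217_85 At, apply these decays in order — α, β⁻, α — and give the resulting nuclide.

Start: (A, Z) = (217, 85).
After α: (213, 83).
After β⁻: (213, 84).
After α: (209, 82).
Z = 82 is lead.

Pb-209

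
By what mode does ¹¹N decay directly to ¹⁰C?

proton emission

ΔA = 10 − 11 = -1; ΔZ = 6 − 7 = -1.
A drops by 1 and Z drops by 1 — a proton was emitted.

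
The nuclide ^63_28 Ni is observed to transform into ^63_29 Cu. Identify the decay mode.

ΔA = 63 − 63 = 0; ΔZ = 29 − 28 = +1.
A is unchanged and Z rises by 1 — a neutron has become a proton (β⁻ decay).

beta-minus decay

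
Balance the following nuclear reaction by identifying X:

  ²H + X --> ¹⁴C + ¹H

C-13

Conserve mass number: 2 + A = 14 + 1, so A = 13.
Conserve atomic number: 1 + Z = 6 + 1, so Z = 6.
Z = 6 is carbon, so the species is ¹³C.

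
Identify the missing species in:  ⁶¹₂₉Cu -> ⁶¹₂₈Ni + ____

Conserve mass number: 61 = 61 + A, so A = 0.
Conserve atomic number: 29 = 28 + Z, so Z = 1.
A = 0 and Z = 1 is ⁰₁e — a positron.

positron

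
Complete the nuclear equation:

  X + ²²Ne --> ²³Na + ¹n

Conserve mass number: A + 22 = 23 + 1, so A = 2.
Conserve atomic number: Z + 10 = 11 + 0, so Z = 1.
A = 2 and Z = 1 is ²H — a deuteron.

deuteron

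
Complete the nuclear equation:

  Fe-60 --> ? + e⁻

Co-60

Conserve mass number: 60 = A + 0, so A = 60.
Conserve atomic number: 26 = Z − 1, so Z = 27.
Z = 27 is cobalt, so the species is Co-60.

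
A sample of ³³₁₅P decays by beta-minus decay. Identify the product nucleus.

S-33

Beta-minus decay: mass number changes by +0, atomic number by +1.
A: 33 = 33; Z: 15 + 1 = 16.
Z = 16 is sulfur, so the daughter is ³³₁₆S.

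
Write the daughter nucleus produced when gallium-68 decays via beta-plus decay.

Beta-plus decay: mass number changes by +0, atomic number by -1.
A: 68 = 68; Z: 31 − 1 = 30.
Z = 30 is zinc, so the daughter is zinc-68.

Zn-68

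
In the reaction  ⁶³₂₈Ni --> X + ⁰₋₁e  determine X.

Cu-63

Conserve mass number: 63 = A + 0, so A = 63.
Conserve atomic number: 28 = Z − 1, so Z = 29.
Z = 29 is copper, so the species is ⁶³₂₉Cu.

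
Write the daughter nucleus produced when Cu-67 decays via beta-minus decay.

Beta-minus decay: mass number changes by +0, atomic number by +1.
A: 67 = 67; Z: 29 + 1 = 30.
Z = 30 is zinc, so the daughter is Zn-67.

Zn-67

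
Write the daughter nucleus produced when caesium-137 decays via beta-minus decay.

Beta-minus decay: mass number changes by +0, atomic number by +1.
A: 137 = 137; Z: 55 + 1 = 56.
Z = 56 is barium, so the daughter is barium-137.

Ba-137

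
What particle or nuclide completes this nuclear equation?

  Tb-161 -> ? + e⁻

Dy-161

Conserve mass number: 161 = A + 0, so A = 161.
Conserve atomic number: 65 = Z − 1, so Z = 66.
Z = 66 is dysprosium, so the species is Dy-161.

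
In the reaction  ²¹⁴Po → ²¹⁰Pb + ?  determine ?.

Conserve mass number: 214 = 210 + A, so A = 4.
Conserve atomic number: 84 = 82 + Z, so Z = 2.
A = 4 and Z = 2 is ⁴He — an alpha particle.

alpha particle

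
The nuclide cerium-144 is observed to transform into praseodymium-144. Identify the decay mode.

ΔA = 144 − 144 = 0; ΔZ = 59 − 58 = +1.
A is unchanged and Z rises by 1 — a neutron has become a proton (β⁻ decay).

beta-minus decay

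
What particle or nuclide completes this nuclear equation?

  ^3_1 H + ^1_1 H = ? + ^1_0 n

Conserve mass number: 3 + 1 = A + 1, so A = 3.
Conserve atomic number: 1 + 1 = Z + 0, so Z = 2.
Z = 2 is helium, so the species is ^3_2 He.

He-3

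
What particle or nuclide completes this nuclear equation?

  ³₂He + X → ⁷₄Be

Conserve mass number: 3 + A = 7, so A = 4.
Conserve atomic number: 2 + Z = 4, so Z = 2.
A = 4 and Z = 2 is ⁴₂He — an alpha particle.

alpha particle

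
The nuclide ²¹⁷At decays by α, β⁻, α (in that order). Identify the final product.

Start: (A, Z) = (217, 85).
After α: (213, 83).
After β⁻: (213, 84).
After α: (209, 82).
Z = 82 is lead.

Pb-209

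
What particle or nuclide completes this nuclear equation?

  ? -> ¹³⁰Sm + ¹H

Conserve mass number: A = 130 + 1, so A = 131.
Conserve atomic number: Z = 62 + 1, so Z = 63.
Z = 63 is europium, so the species is ¹³¹Eu.

Eu-131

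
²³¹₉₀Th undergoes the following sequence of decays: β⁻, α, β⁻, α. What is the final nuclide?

Ra-223

Start: (A, Z) = (231, 90).
After β⁻: (231, 91).
After α: (227, 89).
After β⁻: (227, 90).
After α: (223, 88).
Z = 88 is radium.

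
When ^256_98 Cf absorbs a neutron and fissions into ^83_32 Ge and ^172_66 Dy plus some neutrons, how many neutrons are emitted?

Conserve mass number: 257 = 83 + 172 + k, so k = 257 − 255 = 2.
Check atomic number: 98 = 32 + 66 + 0 = 98. ✓

2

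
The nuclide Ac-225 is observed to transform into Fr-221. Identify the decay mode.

ΔA = 221 − 225 = -4; ΔZ = 87 − 89 = -2.
A drops by 4 and Z drops by 2 — the signature of alpha emission.

alpha decay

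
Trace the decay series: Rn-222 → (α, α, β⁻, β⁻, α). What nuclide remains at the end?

Start: (A, Z) = (222, 86).
After α: (218, 84).
After α: (214, 82).
After β⁻: (214, 83).
After β⁻: (214, 84).
After α: (210, 82).
Z = 82 is lead.

Pb-210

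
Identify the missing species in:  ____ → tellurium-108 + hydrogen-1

Conserve mass number: A = 108 + 1, so A = 109.
Conserve atomic number: Z = 52 + 1, so Z = 53.
Z = 53 is iodine, so the species is iodine-109.

I-109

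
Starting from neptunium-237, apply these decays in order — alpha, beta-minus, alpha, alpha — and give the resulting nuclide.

Ra-225

Start: (A, Z) = (237, 93).
After α: (233, 91).
After β⁻: (233, 92).
After α: (229, 90).
After α: (225, 88).
Z = 88 is radium.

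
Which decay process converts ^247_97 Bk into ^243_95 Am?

ΔA = 243 − 247 = -4; ΔZ = 95 − 97 = -2.
A drops by 4 and Z drops by 2 — the signature of alpha emission.

alpha decay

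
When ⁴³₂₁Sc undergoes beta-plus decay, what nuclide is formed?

Beta-plus decay: mass number changes by +0, atomic number by -1.
A: 43 = 43; Z: 21 − 1 = 20.
Z = 20 is calcium, so the daughter is ⁴³₂₀Ca.

Ca-43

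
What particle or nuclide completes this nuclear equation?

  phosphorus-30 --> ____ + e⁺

Si-30

Conserve mass number: 30 = A + 0, so A = 30.
Conserve atomic number: 15 = Z + 1, so Z = 14.
Z = 14 is silicon, so the species is silicon-30.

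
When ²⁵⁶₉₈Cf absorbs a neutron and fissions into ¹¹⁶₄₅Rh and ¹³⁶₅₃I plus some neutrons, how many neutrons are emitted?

5

Conserve mass number: 257 = 116 + 136 + k, so k = 257 − 252 = 5.
Check atomic number: 98 = 45 + 53 + 0 = 98. ✓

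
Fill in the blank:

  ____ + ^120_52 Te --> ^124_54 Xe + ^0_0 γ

alpha particle

Conserve mass number: A + 120 = 124 + 0, so A = 4.
Conserve atomic number: Z + 52 = 54 + 0, so Z = 2.
A = 4 and Z = 2 is ^4_2 He — an alpha particle.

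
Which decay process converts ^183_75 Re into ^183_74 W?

beta-plus decay or electron capture

ΔA = 183 − 183 = 0; ΔZ = 74 − 75 = -1.
A is unchanged and Z drops by 1 — a proton has become a neutron (β⁺ emission or electron capture).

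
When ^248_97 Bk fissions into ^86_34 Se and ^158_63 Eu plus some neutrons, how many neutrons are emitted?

Conserve mass number: 248 = 86 + 158 + k, so k = 248 − 244 = 4.
Check atomic number: 97 = 34 + 63 + 0 = 97. ✓

4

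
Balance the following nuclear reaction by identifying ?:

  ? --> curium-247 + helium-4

Cf-251

Conserve mass number: A = 247 + 4, so A = 251.
Conserve atomic number: Z = 96 + 2, so Z = 98.
Z = 98 is californium, so the species is californium-251.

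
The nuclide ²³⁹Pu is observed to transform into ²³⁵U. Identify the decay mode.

alpha decay

ΔA = 235 − 239 = -4; ΔZ = 92 − 94 = -2.
A drops by 4 and Z drops by 2 — the signature of alpha emission.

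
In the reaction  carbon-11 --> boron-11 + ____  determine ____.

Conserve mass number: 11 = 11 + A, so A = 0.
Conserve atomic number: 6 = 5 + Z, so Z = 1.
A = 0 and Z = 1 is e⁺ — a positron.

positron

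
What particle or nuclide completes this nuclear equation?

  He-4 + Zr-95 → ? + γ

Conserve mass number: 4 + 95 = A + 0, so A = 99.
Conserve atomic number: 2 + 40 = Z + 0, so Z = 42.
Z = 42 is molybdenum, so the species is Mo-99.

Mo-99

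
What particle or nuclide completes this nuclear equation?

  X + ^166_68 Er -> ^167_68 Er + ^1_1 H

deuteron

Conserve mass number: A + 166 = 167 + 1, so A = 2.
Conserve atomic number: Z + 68 = 68 + 1, so Z = 1.
A = 2 and Z = 1 is ^2_1 H — a deuteron.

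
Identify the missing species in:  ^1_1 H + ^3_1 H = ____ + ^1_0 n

Conserve mass number: 1 + 3 = A + 1, so A = 3.
Conserve atomic number: 1 + 1 = Z + 0, so Z = 2.
Z = 2 is helium, so the species is ^3_2 He.

He-3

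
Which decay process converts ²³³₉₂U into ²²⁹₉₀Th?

ΔA = 229 − 233 = -4; ΔZ = 90 − 92 = -2.
A drops by 4 and Z drops by 2 — the signature of alpha emission.

alpha decay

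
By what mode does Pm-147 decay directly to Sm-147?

ΔA = 147 − 147 = 0; ΔZ = 62 − 61 = +1.
A is unchanged and Z rises by 1 — a neutron has become a proton (β⁻ decay).

beta-minus decay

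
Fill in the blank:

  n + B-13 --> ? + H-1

Be-13

Conserve mass number: 1 + 13 = A + 1, so A = 13.
Conserve atomic number: 0 + 5 = Z + 1, so Z = 4.
Z = 4 is beryllium, so the species is Be-13.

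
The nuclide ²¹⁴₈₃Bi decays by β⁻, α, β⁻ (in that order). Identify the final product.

Start: (A, Z) = (214, 83).
After β⁻: (214, 84).
After α: (210, 82).
After β⁻: (210, 83).
Z = 83 is bismuth.

Bi-210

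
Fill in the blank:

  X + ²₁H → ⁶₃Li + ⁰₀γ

alpha particle

Conserve mass number: A + 2 = 6 + 0, so A = 4.
Conserve atomic number: Z + 1 = 3 + 0, so Z = 2.
A = 4 and Z = 2 is ⁴₂He — an alpha particle.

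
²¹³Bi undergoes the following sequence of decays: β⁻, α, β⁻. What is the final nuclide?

Bi-209

Start: (A, Z) = (213, 83).
After β⁻: (213, 84).
After α: (209, 82).
After β⁻: (209, 83).
Z = 83 is bismuth.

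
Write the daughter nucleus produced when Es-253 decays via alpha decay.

Alpha decay: mass number changes by -4, atomic number by -2.
A: 253 − 4 = 249; Z: 99 − 2 = 97.
Z = 97 is berkelium, so the daughter is Bk-249.

Bk-249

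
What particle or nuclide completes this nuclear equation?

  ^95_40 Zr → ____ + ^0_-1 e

Conserve mass number: 95 = A + 0, so A = 95.
Conserve atomic number: 40 = Z − 1, so Z = 41.
Z = 41 is niobium, so the species is ^95_41 Nb.

Nb-95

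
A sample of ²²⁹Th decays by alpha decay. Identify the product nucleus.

Ra-225

Alpha decay: mass number changes by -4, atomic number by -2.
A: 229 − 4 = 225; Z: 90 − 2 = 88.
Z = 88 is radium, so the daughter is ²²⁵Ra.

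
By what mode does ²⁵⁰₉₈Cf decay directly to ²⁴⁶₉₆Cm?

ΔA = 246 − 250 = -4; ΔZ = 96 − 98 = -2.
A drops by 4 and Z drops by 2 — the signature of alpha emission.

alpha decay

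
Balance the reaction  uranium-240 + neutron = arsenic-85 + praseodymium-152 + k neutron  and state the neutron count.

Conserve mass number: 241 = 85 + 152 + k, so k = 241 − 237 = 4.
Check atomic number: 92 = 33 + 59 + 0 = 92. ✓

4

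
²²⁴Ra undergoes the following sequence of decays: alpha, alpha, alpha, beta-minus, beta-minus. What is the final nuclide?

Po-212

Start: (A, Z) = (224, 88).
After α: (220, 86).
After α: (216, 84).
After α: (212, 82).
After β⁻: (212, 83).
After β⁻: (212, 84).
Z = 84 is polonium.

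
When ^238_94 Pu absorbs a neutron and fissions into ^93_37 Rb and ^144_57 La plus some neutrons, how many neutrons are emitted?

2

Conserve mass number: 239 = 93 + 144 + k, so k = 239 − 237 = 2.
Check atomic number: 94 = 37 + 57 + 0 = 94. ✓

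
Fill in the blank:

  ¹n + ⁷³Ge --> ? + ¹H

Ga-73

Conserve mass number: 1 + 73 = A + 1, so A = 73.
Conserve atomic number: 0 + 32 = Z + 1, so Z = 31.
Z = 31 is gallium, so the species is ⁷³Ga.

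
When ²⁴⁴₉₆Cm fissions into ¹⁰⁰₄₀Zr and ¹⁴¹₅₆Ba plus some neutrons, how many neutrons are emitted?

Conserve mass number: 244 = 100 + 141 + k, so k = 244 − 241 = 3.
Check atomic number: 96 = 40 + 56 + 0 = 96. ✓

3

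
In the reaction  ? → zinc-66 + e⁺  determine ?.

Ga-66

Conserve mass number: A = 66 + 0, so A = 66.
Conserve atomic number: Z = 30 + 1, so Z = 31.
Z = 31 is gallium, so the species is gallium-66.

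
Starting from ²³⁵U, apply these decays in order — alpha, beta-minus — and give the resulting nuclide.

Pa-231

Start: (A, Z) = (235, 92).
After α: (231, 90).
After β⁻: (231, 91).
Z = 91 is protactinium.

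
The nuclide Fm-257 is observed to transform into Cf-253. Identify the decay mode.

alpha decay

ΔA = 253 − 257 = -4; ΔZ = 98 − 100 = -2.
A drops by 4 and Z drops by 2 — the signature of alpha emission.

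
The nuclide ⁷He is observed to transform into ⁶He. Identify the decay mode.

neutron emission

ΔA = 6 − 7 = -1; ΔZ = 2 − 2 = +0.
A drops by 1 with Z unchanged — a neutron was emitted.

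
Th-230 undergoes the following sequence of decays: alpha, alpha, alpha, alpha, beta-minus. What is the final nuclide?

Start: (A, Z) = (230, 90).
After α: (226, 88).
After α: (222, 86).
After α: (218, 84).
After α: (214, 82).
After β⁻: (214, 83).
Z = 83 is bismuth.

Bi-214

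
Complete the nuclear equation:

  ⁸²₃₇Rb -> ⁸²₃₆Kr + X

positron

Conserve mass number: 82 = 82 + A, so A = 0.
Conserve atomic number: 37 = 36 + Z, so Z = 1.
A = 0 and Z = 1 is ⁰₁e — a positron.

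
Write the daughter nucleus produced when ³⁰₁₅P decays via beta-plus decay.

Si-30

Beta-plus decay: mass number changes by +0, atomic number by -1.
A: 30 = 30; Z: 15 − 1 = 14.
Z = 14 is silicon, so the daughter is ³⁰₁₄Si.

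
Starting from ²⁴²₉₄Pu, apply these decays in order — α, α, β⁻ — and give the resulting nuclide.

Pa-234

Start: (A, Z) = (242, 94).
After α: (238, 92).
After α: (234, 90).
After β⁻: (234, 91).
Z = 91 is protactinium.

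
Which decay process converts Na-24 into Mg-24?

beta-minus decay

ΔA = 24 − 24 = 0; ΔZ = 12 − 11 = +1.
A is unchanged and Z rises by 1 — a neutron has become a proton (β⁻ decay).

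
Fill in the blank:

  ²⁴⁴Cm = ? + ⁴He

Conserve mass number: 244 = A + 4, so A = 240.
Conserve atomic number: 96 = Z + 2, so Z = 94.
Z = 94 is plutonium, so the species is ²⁴⁰Pu.

Pu-240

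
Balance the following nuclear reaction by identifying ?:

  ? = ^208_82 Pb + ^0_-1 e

Conserve mass number: A = 208 + 0, so A = 208.
Conserve atomic number: Z = 82 − 1, so Z = 81.
Z = 81 is thallium, so the species is ^208_81 Tl.

Tl-208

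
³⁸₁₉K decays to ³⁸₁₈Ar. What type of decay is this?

beta-plus decay or electron capture

ΔA = 38 − 38 = 0; ΔZ = 18 − 19 = -1.
A is unchanged and Z drops by 1 — a proton has become a neutron (β⁺ emission or electron capture).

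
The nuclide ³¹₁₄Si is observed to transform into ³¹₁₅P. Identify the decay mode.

ΔA = 31 − 31 = 0; ΔZ = 15 − 14 = +1.
A is unchanged and Z rises by 1 — a neutron has become a proton (β⁻ decay).

beta-minus decay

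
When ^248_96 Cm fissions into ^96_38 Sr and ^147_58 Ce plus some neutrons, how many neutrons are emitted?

Conserve mass number: 248 = 96 + 147 + k, so k = 248 − 243 = 5.
Check atomic number: 96 = 38 + 58 + 0 = 96. ✓

5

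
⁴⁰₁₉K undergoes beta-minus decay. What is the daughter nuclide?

Beta-minus decay: mass number changes by +0, atomic number by +1.
A: 40 = 40; Z: 19 + 1 = 20.
Z = 20 is calcium, so the daughter is ⁴⁰₂₀Ca.

Ca-40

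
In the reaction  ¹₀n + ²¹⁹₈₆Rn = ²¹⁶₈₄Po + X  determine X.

Conserve mass number: 1 + 219 = 216 + A, so A = 4.
Conserve atomic number: 0 + 86 = 84 + Z, so Z = 2.
A = 4 and Z = 2 is ⁴₂He — an alpha particle.

alpha particle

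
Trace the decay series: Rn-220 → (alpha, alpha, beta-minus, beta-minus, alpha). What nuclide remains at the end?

Start: (A, Z) = (220, 86).
After α: (216, 84).
After α: (212, 82).
After β⁻: (212, 83).
After β⁻: (212, 84).
After α: (208, 82).
Z = 82 is lead.

Pb-208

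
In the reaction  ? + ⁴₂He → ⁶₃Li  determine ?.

Conserve mass number: A + 4 = 6, so A = 2.
Conserve atomic number: Z + 2 = 3, so Z = 1.
A = 2 and Z = 1 is ²₁H — a deuteron.

deuteron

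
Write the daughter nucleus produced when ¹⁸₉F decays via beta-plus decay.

Beta-plus decay: mass number changes by +0, atomic number by -1.
A: 18 = 18; Z: 9 − 1 = 8.
Z = 8 is oxygen, so the daughter is ¹⁸₈O.

O-18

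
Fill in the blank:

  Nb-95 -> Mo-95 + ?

Conserve mass number: 95 = 95 + A, so A = 0.
Conserve atomic number: 41 = 42 + Z, so Z = -1.
A = 0 and Z = -1 is e⁻ — a beta-minus particle.

beta-minus particle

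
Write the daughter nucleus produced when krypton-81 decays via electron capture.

Br-81

Electron capture: mass number changes by +0, atomic number by -1.
A: 81 = 81; Z: 36 − 1 = 35.
Z = 35 is bromine, so the daughter is bromine-81.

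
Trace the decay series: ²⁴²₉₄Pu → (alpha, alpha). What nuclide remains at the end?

Th-234

Start: (A, Z) = (242, 94).
After α: (238, 92).
After α: (234, 90).
Z = 90 is thorium.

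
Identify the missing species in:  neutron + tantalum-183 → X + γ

Ta-184

Conserve mass number: 1 + 183 = A + 0, so A = 184.
Conserve atomic number: 0 + 73 = Z + 0, so Z = 73.
Z = 73 is tantalum, so the species is tantalum-184.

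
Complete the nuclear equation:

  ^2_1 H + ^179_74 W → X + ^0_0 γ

Re-181

Conserve mass number: 2 + 179 = A + 0, so A = 181.
Conserve atomic number: 1 + 74 = Z + 0, so Z = 75.
Z = 75 is rhenium, so the species is ^181_75 Re.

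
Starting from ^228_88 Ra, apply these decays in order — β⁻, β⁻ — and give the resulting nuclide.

Start: (A, Z) = (228, 88).
After β⁻: (228, 89).
After β⁻: (228, 90).
Z = 90 is thorium.

Th-228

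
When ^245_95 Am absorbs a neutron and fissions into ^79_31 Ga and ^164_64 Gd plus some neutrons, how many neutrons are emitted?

Conserve mass number: 246 = 79 + 164 + k, so k = 246 − 243 = 3.
Check atomic number: 95 = 31 + 64 + 0 = 95. ✓

3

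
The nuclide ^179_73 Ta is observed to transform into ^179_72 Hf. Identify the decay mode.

ΔA = 179 − 179 = 0; ΔZ = 72 − 73 = -1.
A is unchanged and Z drops by 1 — a proton has become a neutron (β⁺ emission or electron capture).

beta-plus decay or electron capture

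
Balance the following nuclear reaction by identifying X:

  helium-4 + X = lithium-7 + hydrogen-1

Conserve mass number: 4 + A = 7 + 1, so A = 4.
Conserve atomic number: 2 + Z = 3 + 1, so Z = 2.
A = 4 and Z = 2 is helium-4 — an alpha particle.

alpha particle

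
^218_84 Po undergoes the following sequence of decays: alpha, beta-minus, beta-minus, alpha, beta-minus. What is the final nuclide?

Bi-210

Start: (A, Z) = (218, 84).
After α: (214, 82).
After β⁻: (214, 83).
After β⁻: (214, 84).
After α: (210, 82).
After β⁻: (210, 83).
Z = 83 is bismuth.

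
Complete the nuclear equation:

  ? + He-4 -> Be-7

He-3

Conserve mass number: A + 4 = 7, so A = 3.
Conserve atomic number: Z + 2 = 4, so Z = 2.
Z = 2 is helium, so the species is He-3.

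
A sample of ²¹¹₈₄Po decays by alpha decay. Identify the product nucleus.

Alpha decay: mass number changes by -4, atomic number by -2.
A: 211 − 4 = 207; Z: 84 − 2 = 82.
Z = 82 is lead, so the daughter is ²⁰⁷₈₂Pb.

Pb-207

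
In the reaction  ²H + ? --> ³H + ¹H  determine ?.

deuteron

Conserve mass number: 2 + A = 3 + 1, so A = 2.
Conserve atomic number: 1 + Z = 1 + 1, so Z = 1.
A = 2 and Z = 1 is ²H — a deuteron.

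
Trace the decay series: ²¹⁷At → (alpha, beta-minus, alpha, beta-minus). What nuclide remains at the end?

Bi-209

Start: (A, Z) = (217, 85).
After α: (213, 83).
After β⁻: (213, 84).
After α: (209, 82).
After β⁻: (209, 83).
Z = 83 is bismuth.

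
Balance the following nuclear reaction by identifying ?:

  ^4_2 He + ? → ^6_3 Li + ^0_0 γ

Conserve mass number: 4 + A = 6 + 0, so A = 2.
Conserve atomic number: 2 + Z = 3 + 0, so Z = 1.
A = 2 and Z = 1 is ^2_1 H — a deuteron.

deuteron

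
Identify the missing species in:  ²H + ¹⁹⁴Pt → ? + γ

Conserve mass number: 2 + 194 = A + 0, so A = 196.
Conserve atomic number: 1 + 78 = Z + 0, so Z = 79.
Z = 79 is gold, so the species is ¹⁹⁶Au.

Au-196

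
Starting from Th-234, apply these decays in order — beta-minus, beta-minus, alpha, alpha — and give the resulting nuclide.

Start: (A, Z) = (234, 90).
After β⁻: (234, 91).
After β⁻: (234, 92).
After α: (230, 90).
After α: (226, 88).
Z = 88 is radium.

Ra-226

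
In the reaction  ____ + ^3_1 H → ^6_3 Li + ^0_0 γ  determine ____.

He-3

Conserve mass number: A + 3 = 6 + 0, so A = 3.
Conserve atomic number: Z + 1 = 3 + 0, so Z = 2.
Z = 2 is helium, so the species is ^3_2 He.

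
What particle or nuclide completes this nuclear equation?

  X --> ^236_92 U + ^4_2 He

Conserve mass number: A = 236 + 4, so A = 240.
Conserve atomic number: Z = 92 + 2, so Z = 94.
Z = 94 is plutonium, so the species is ^240_94 Pu.

Pu-240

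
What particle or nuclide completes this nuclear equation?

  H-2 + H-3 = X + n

Conserve mass number: 2 + 3 = A + 1, so A = 4.
Conserve atomic number: 1 + 1 = Z + 0, so Z = 2.
A = 4 and Z = 2 is He-4 — an alpha particle.

He-4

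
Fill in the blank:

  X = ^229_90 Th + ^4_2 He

Conserve mass number: A = 229 + 4, so A = 233.
Conserve atomic number: Z = 90 + 2, so Z = 92.
Z = 92 is uranium, so the species is ^233_92 U.

U-233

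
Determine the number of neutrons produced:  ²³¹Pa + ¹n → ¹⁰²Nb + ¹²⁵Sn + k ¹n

5

Conserve mass number: 232 = 102 + 125 + k, so k = 232 − 227 = 5.
Check atomic number: 91 = 41 + 50 + 0 = 91. ✓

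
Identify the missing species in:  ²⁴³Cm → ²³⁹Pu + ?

Conserve mass number: 243 = 239 + A, so A = 4.
Conserve atomic number: 96 = 94 + Z, so Z = 2.
A = 4 and Z = 2 is ⁴He — an alpha particle.

alpha particle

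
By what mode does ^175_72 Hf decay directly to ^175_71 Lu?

ΔA = 175 − 175 = 0; ΔZ = 71 − 72 = -1.
A is unchanged and Z drops by 1 — a proton has become a neutron (β⁺ emission or electron capture).

beta-plus decay or electron capture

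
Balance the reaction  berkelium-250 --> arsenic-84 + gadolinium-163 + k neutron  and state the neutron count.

Conserve mass number: 250 = 84 + 163 + k, so k = 250 − 247 = 3.
Check atomic number: 97 = 33 + 64 + 0 = 97. ✓

3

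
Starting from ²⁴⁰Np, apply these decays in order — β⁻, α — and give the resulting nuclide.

U-236

Start: (A, Z) = (240, 93).
After β⁻: (240, 94).
After α: (236, 92).
Z = 92 is uranium.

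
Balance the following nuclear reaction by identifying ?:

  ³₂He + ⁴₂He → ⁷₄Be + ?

gamma ray

Conserve mass number: 3 + 4 = 7 + A, so A = 0.
Conserve atomic number: 2 + 2 = 4 + Z, so Z = 0.
A = 0 and Z = 0 is ⁰₀γ — a gamma ray.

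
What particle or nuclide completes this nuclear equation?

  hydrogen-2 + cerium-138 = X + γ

Pr-140

Conserve mass number: 2 + 138 = A + 0, so A = 140.
Conserve atomic number: 1 + 58 = Z + 0, so Z = 59.
Z = 59 is praseodymium, so the species is praseodymium-140.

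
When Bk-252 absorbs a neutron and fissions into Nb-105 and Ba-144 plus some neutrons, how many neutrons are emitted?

Conserve mass number: 253 = 105 + 144 + k, so k = 253 − 249 = 4.
Check atomic number: 97 = 41 + 56 + 0 = 97. ✓

4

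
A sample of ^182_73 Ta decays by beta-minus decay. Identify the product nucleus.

Beta-minus decay: mass number changes by +0, atomic number by +1.
A: 182 = 182; Z: 73 + 1 = 74.
Z = 74 is tungsten, so the daughter is ^182_74 W.

W-182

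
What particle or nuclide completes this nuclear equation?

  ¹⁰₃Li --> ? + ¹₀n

Li-9

Conserve mass number: 10 = A + 1, so A = 9.
Conserve atomic number: 3 = Z + 0, so Z = 3.
Z = 3 is lithium, so the species is ⁹₃Li.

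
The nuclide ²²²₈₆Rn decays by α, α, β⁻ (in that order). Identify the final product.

Bi-214

Start: (A, Z) = (222, 86).
After α: (218, 84).
After α: (214, 82).
After β⁻: (214, 83).
Z = 83 is bismuth.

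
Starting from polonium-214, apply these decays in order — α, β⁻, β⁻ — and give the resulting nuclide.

Po-210

Start: (A, Z) = (214, 84).
After α: (210, 82).
After β⁻: (210, 83).
After β⁻: (210, 84).
Z = 84 is polonium.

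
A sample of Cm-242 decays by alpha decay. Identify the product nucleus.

Alpha decay: mass number changes by -4, atomic number by -2.
A: 242 − 4 = 238; Z: 96 − 2 = 94.
Z = 94 is plutonium, so the daughter is Pu-238.

Pu-238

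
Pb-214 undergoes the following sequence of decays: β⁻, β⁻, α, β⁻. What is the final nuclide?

Start: (A, Z) = (214, 82).
After β⁻: (214, 83).
After β⁻: (214, 84).
After α: (210, 82).
After β⁻: (210, 83).
Z = 83 is bismuth.

Bi-210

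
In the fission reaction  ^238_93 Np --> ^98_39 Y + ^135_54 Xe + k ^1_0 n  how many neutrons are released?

5

Conserve mass number: 238 = 98 + 135 + k, so k = 238 − 233 = 5.
Check atomic number: 93 = 39 + 54 + 0 = 93. ✓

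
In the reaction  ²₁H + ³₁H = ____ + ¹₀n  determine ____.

Conserve mass number: 2 + 3 = A + 1, so A = 4.
Conserve atomic number: 1 + 1 = Z + 0, so Z = 2.
A = 4 and Z = 2 is ⁴₂He — an alpha particle.

He-4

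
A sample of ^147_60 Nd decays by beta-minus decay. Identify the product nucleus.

Pm-147

Beta-minus decay: mass number changes by +0, atomic number by +1.
A: 147 = 147; Z: 60 + 1 = 61.
Z = 61 is promethium, so the daughter is ^147_61 Pm.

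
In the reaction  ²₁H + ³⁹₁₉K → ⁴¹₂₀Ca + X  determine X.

gamma ray

Conserve mass number: 2 + 39 = 41 + A, so A = 0.
Conserve atomic number: 1 + 19 = 20 + Z, so Z = 0.
A = 0 and Z = 0 is ⁰₀γ — a gamma ray.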